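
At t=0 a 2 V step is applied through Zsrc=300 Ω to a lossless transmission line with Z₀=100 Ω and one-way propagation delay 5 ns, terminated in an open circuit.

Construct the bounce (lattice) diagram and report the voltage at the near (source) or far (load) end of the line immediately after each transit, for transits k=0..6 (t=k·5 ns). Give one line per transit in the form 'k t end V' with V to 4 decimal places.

0 0 source 0.5000
1 5 load 1.0000
2 10 source 1.2500
3 15 load 1.5000
4 20 source 1.6250
5 25 load 1.7500
6 30 source 1.8125

Γ_L=1.000000, Γ_S=0.500000; launch V₁=2·100/400=0.500000
k=0 src: V=0.5000
k=1 load: inc=0.500000, refl=0.500000·1.000000=0.5000; V=0.000000+0.500000+0.500000=1.0000
k=2 src: inc=0.500000, refl=0.500000·0.500000=0.2500; V=0.500000+0.500000+0.250000=1.2500
k=3 load: inc=0.250000, refl=0.250000·1.000000=0.2500; V=1.000000+0.250000+0.250000=1.5000
k=4 src: inc=0.250000, refl=0.250000·0.500000=0.1250; V=1.250000+0.250000+0.125000=1.6250
k=5 load: inc=0.125000, refl=0.125000·1.000000=0.1250; V=1.500000+0.125000+0.125000=1.7500
k=6 src: inc=0.125000, refl=0.125000·0.500000=0.0625; V=1.625000+0.125000+0.062500=1.8125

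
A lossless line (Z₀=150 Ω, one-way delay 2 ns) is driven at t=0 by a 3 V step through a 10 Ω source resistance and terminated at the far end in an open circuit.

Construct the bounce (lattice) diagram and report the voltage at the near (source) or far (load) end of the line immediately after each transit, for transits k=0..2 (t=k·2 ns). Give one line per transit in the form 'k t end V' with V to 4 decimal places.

Γ_L=1.000000, Γ_S=-0.875000; launch V₁=3·150/160=2.812500
k=0 src: V=2.8125
k=1 load: inc=2.812500, refl=2.812500·1.000000=2.8125; V=0.000000+2.812500+2.812500=5.6250
k=2 src: inc=2.812500, refl=2.812500·-0.875000=-2.4609; V=2.812500+2.812500+-2.460938=3.1641

0 0 source 2.8125
1 2 load 5.6250
2 4 source 3.1641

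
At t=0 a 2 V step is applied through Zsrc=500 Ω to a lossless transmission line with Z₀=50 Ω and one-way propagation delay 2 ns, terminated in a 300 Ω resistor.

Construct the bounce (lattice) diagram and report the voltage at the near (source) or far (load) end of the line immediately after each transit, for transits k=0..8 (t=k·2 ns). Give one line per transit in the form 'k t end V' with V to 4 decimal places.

0 0 source 0.1818
1 2 load 0.3117
2 4 source 0.4179
3 6 load 0.4938
4 8 source 0.5559
5 10 load 0.6003
6 12 source 0.6366
7 14 load 0.6625
8 16 source 0.6837

Γ_L=0.714286, Γ_S=0.818182; launch V₁=2·50/550=0.181818
k=0 src: V=0.1818
k=1 load: inc=0.181818, refl=0.181818·0.714286=0.1299; V=0.000000+0.181818+0.129870=0.3117
k=2 src: inc=0.129870, refl=0.129870·0.818182=0.1063; V=0.181818+0.129870+0.106257=0.4179
k=3 load: inc=0.106257, refl=0.106257·0.714286=0.0759; V=0.311688+0.106257+0.075898=0.4938
k=4 src: inc=0.075898, refl=0.075898·0.818182=0.0621; V=0.417946+0.075898+0.062098=0.5559
k=5 load: inc=0.062098, refl=0.062098·0.714286=0.0444; V=0.493844+0.062098+0.044356=0.6003
k=6 src: inc=0.044356, refl=0.044356·0.818182=0.0363; V=0.555942+0.044356+0.036291=0.6366
k=7 load: inc=0.036291, refl=0.036291·0.714286=0.0259; V=0.600298+0.036291+0.025922=0.6625
k=8 src: inc=0.025922, refl=0.025922·0.818182=0.0212; V=0.636590+0.025922+0.021209=0.6837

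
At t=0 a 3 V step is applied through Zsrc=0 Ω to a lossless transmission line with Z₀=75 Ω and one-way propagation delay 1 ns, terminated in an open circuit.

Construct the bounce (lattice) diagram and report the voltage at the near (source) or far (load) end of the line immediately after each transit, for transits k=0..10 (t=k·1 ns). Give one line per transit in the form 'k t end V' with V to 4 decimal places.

Γ_L=1.000000, Γ_S=-1.000000; launch V₁=3·75/75=3.000000
k=0 src: V=3.0000
k=1 load: inc=3.000000, refl=3.000000·1.000000=3.0000; V=0.000000+3.000000+3.000000=6.0000
k=2 src: inc=3.000000, refl=3.000000·-1.000000=-3.0000; V=3.000000+3.000000+-3.000000=3.0000
k=3 load: inc=-3.000000, refl=-3.000000·1.000000=-3.0000; V=6.000000+-3.000000+-3.000000=0.0000
k=4 src: inc=-3.000000, refl=-3.000000·-1.000000=3.0000; V=3.000000+-3.000000+3.000000=3.0000
k=5 load: inc=3.000000, refl=3.000000·1.000000=3.0000; V=0.000000+3.000000+3.000000=6.0000
k=6 src: inc=3.000000, refl=3.000000·-1.000000=-3.0000; V=3.000000+3.000000+-3.000000=3.0000
k=7 load: inc=-3.000000, refl=-3.000000·1.000000=-3.0000; V=6.000000+-3.000000+-3.000000=0.0000
k=8 src: inc=-3.000000, refl=-3.000000·-1.000000=3.0000; V=3.000000+-3.000000+3.000000=3.0000
k=9 load: inc=3.000000, refl=3.000000·1.000000=3.0000; V=0.000000+3.000000+3.000000=6.0000
k=10 src: inc=3.000000, refl=3.000000·-1.000000=-3.0000; V=3.000000+3.000000+-3.000000=3.0000

0 0 source 3.0000
1 1 load 6.0000
2 2 source 3.0000
3 3 load 0.0000
4 4 source 3.0000
5 5 load 6.0000
6 6 source 3.0000
7 7 load 0.0000
8 8 source 3.0000
9 9 load 6.0000
10 10 source 3.0000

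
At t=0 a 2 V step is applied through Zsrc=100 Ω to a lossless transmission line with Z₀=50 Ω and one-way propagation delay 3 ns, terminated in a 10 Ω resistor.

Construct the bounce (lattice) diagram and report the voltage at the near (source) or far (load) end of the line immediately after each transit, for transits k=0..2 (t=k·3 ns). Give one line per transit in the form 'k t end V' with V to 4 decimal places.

Γ_L=-0.666667, Γ_S=0.333333; launch V₁=2·50/150=0.666667
k=0 src: V=0.6667
k=1 load: inc=0.666667, refl=0.666667·-0.666667=-0.4444; V=0.000000+0.666667+-0.444444=0.2222
k=2 src: inc=-0.444444, refl=-0.444444·0.333333=-0.1481; V=0.666667+-0.444444+-0.148148=0.0741

0 0 source 0.6667
1 3 load 0.2222
2 6 source 0.0741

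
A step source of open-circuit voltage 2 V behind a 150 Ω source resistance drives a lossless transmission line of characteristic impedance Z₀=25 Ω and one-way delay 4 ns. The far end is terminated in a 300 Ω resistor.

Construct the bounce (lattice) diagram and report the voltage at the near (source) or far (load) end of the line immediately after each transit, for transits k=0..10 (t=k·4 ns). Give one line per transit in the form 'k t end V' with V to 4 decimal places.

0 0 source 0.2857
1 4 load 0.5275
2 8 source 0.7002
3 12 load 0.8463
4 16 source 0.9506
5 20 load 1.0390
6 24 source 1.1020
7 28 load 1.1554
8 32 source 1.1935
9 36 load 1.2258
10 40 source 1.2488

Γ_L=0.846154, Γ_S=0.714286; launch V₁=2·25/175=0.285714
k=0 src: V=0.2857
k=1 load: inc=0.285714, refl=0.285714·0.846154=0.2418; V=0.000000+0.285714+0.241758=0.5275
k=2 src: inc=0.241758, refl=0.241758·0.714286=0.1727; V=0.285714+0.241758+0.172684=0.7002
k=3 load: inc=0.172684, refl=0.172684·0.846154=0.1461; V=0.527473+0.172684+0.146118=0.8463
k=4 src: inc=0.146118, refl=0.146118·0.714286=0.1044; V=0.700157+0.146118+0.104370=0.9506
k=5 load: inc=0.104370, refl=0.104370·0.846154=0.0883; V=0.846275+0.104370+0.088313=1.0390
k=6 src: inc=0.088313, refl=0.088313·0.714286=0.0631; V=0.950644+0.088313+0.063081=1.1020
k=7 load: inc=0.063081, refl=0.063081·0.846154=0.0534; V=1.038957+0.063081+0.053376=1.1554
k=8 src: inc=0.053376, refl=0.053376·0.714286=0.0381; V=1.102038+0.053376+0.038126=1.1935
k=9 load: inc=0.038126, refl=0.038126·0.846154=0.0323; V=1.155414+0.038126+0.032260=1.2258
k=10 src: inc=0.032260, refl=0.032260·0.714286=0.0230; V=1.193539+0.032260+0.023043=1.2488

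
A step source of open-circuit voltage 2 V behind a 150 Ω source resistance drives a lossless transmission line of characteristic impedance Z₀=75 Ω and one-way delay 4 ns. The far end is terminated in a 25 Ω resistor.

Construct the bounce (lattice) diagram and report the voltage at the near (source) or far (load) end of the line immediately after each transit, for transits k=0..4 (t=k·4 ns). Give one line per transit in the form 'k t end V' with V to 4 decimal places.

0 0 source 0.6667
1 4 load 0.3333
2 8 source 0.2222
3 12 load 0.2778
4 16 source 0.2963

Γ_L=-0.500000, Γ_S=0.333333; launch V₁=2·75/225=0.666667
k=0 src: V=0.6667
k=1 load: inc=0.666667, refl=0.666667·-0.500000=-0.3333; V=0.000000+0.666667+-0.333333=0.3333
k=2 src: inc=-0.333333, refl=-0.333333·0.333333=-0.1111; V=0.666667+-0.333333+-0.111111=0.2222
k=3 load: inc=-0.111111, refl=-0.111111·-0.500000=0.0556; V=0.333333+-0.111111+0.055556=0.2778
k=4 src: inc=0.055556, refl=0.055556·0.333333=0.0185; V=0.222222+0.055556+0.018519=0.2963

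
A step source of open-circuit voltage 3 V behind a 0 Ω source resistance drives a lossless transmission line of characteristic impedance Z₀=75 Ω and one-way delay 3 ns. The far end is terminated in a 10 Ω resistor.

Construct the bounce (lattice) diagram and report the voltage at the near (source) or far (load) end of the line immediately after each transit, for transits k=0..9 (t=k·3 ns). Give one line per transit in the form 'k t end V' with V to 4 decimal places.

0 0 source 3.0000
1 3 load 0.7059
2 6 source 3.0000
3 9 load 1.2457
4 12 source 3.0000
5 15 load 1.6585
6 18 source 3.0000
7 21 load 1.9741
8 24 source 3.0000
9 27 load 2.2155

Γ_L=-0.764706, Γ_S=-1.000000; launch V₁=3·75/75=3.000000
k=0 src: V=3.0000
k=1 load: inc=3.000000, refl=3.000000·-0.764706=-2.2941; V=0.000000+3.000000+-2.294118=0.7059
k=2 src: inc=-2.294118, refl=-2.294118·-1.000000=2.2941; V=3.000000+-2.294118+2.294118=3.0000
k=3 load: inc=2.294118, refl=2.294118·-0.764706=-1.7543; V=0.705882+2.294118+-1.754325=1.2457
k=4 src: inc=-1.754325, refl=-1.754325·-1.000000=1.7543; V=3.000000+-1.754325+1.754325=3.0000
k=5 load: inc=1.754325, refl=1.754325·-0.764706=-1.3415; V=1.245675+1.754325+-1.341543=1.6585
k=6 src: inc=-1.341543, refl=-1.341543·-1.000000=1.3415; V=3.000000+-1.341543+1.341543=3.0000
k=7 load: inc=1.341543, refl=1.341543·-0.764706=-1.0259; V=1.658457+1.341543+-1.025886=1.9741
k=8 src: inc=-1.025886, refl=-1.025886·-1.000000=1.0259; V=3.000000+-1.025886+1.025886=3.0000
k=9 load: inc=1.025886, refl=1.025886·-0.764706=-0.7845; V=1.974114+1.025886+-0.784501=2.2155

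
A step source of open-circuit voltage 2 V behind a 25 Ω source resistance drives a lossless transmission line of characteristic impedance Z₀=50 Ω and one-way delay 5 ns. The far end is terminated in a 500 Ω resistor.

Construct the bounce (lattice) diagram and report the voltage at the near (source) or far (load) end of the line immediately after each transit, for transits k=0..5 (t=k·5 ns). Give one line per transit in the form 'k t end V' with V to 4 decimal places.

Γ_L=0.818182, Γ_S=-0.333333; launch V₁=2·50/75=1.333333
k=0 src: V=1.3333
k=1 load: inc=1.333333, refl=1.333333·0.818182=1.0909; V=0.000000+1.333333+1.090909=2.4242
k=2 src: inc=1.090909, refl=1.090909·-0.333333=-0.3636; V=1.333333+1.090909+-0.363636=2.0606
k=3 load: inc=-0.363636, refl=-0.363636·0.818182=-0.2975; V=2.424242+-0.363636+-0.297521=1.7631
k=4 src: inc=-0.297521, refl=-0.297521·-0.333333=0.0992; V=2.060606+-0.297521+0.099174=1.8623
k=5 load: inc=0.099174, refl=0.099174·0.818182=0.0811; V=1.763085+0.099174+0.081142=1.9434

0 0 source 1.3333
1 5 load 2.4242
2 10 source 2.0606
3 15 load 1.7631
4 20 source 1.8623
5 25 load 1.9434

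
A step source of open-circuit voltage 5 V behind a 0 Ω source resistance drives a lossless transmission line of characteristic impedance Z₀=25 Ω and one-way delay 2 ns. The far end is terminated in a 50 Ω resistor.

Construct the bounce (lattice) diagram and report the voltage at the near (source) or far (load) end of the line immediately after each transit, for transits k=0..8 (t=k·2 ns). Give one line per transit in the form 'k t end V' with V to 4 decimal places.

Γ_L=0.333333, Γ_S=-1.000000; launch V₁=5·25/25=5.000000
k=0 src: V=5.0000
k=1 load: inc=5.000000, refl=5.000000·0.333333=1.6667; V=0.000000+5.000000+1.666667=6.6667
k=2 src: inc=1.666667, refl=1.666667·-1.000000=-1.6667; V=5.000000+1.666667+-1.666667=5.0000
k=3 load: inc=-1.666667, refl=-1.666667·0.333333=-0.5556; V=6.666667+-1.666667+-0.555556=4.4444
k=4 src: inc=-0.555556, refl=-0.555556·-1.000000=0.5556; V=5.000000+-0.555556+0.555556=5.0000
k=5 load: inc=0.555556, refl=0.555556·0.333333=0.1852; V=4.444444+0.555556+0.185185=5.1852
k=6 src: inc=0.185185, refl=0.185185·-1.000000=-0.1852; V=5.000000+0.185185+-0.185185=5.0000
k=7 load: inc=-0.185185, refl=-0.185185·0.333333=-0.0617; V=5.185185+-0.185185+-0.061728=4.9383
k=8 src: inc=-0.061728, refl=-0.061728·-1.000000=0.0617; V=5.000000+-0.061728+0.061728=5.0000

0 0 source 5.0000
1 2 load 6.6667
2 4 source 5.0000
3 6 load 4.4444
4 8 source 5.0000
5 10 load 5.1852
6 12 source 5.0000
7 14 load 4.9383
8 16 source 5.0000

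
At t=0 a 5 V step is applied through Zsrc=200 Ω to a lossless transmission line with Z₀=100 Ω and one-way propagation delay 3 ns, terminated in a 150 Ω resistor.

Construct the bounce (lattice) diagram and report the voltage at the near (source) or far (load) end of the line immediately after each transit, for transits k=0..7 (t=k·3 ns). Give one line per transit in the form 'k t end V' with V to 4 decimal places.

Γ_L=0.200000, Γ_S=0.333333; launch V₁=5·100/300=1.666667
k=0 src: V=1.6667
k=1 load: inc=1.666667, refl=1.666667·0.200000=0.3333; V=0.000000+1.666667+0.333333=2.0000
k=2 src: inc=0.333333, refl=0.333333·0.333333=0.1111; V=1.666667+0.333333+0.111111=2.1111
k=3 load: inc=0.111111, refl=0.111111·0.200000=0.0222; V=2.000000+0.111111+0.022222=2.1333
k=4 src: inc=0.022222, refl=0.022222·0.333333=0.0074; V=2.111111+0.022222+0.007407=2.1407
k=5 load: inc=0.007407, refl=0.007407·0.200000=0.0015; V=2.133333+0.007407+0.001481=2.1422
k=6 src: inc=0.001481, refl=0.001481·0.333333=0.0005; V=2.140741+0.001481+0.000494=2.1427
k=7 load: inc=0.000494, refl=0.000494·0.200000=0.0001; V=2.142222+0.000494+0.000099=2.1428

0 0 source 1.6667
1 3 load 2.0000
2 6 source 2.1111
3 9 load 2.1333
4 12 source 2.1407
5 15 load 2.1422
6 18 source 2.1427
7 21 load 2.1428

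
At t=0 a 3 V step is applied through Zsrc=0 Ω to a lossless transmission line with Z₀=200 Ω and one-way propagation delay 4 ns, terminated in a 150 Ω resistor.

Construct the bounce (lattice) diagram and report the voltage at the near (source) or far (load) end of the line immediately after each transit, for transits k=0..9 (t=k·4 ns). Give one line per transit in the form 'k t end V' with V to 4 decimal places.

0 0 source 3.0000
1 4 load 2.5714
2 8 source 3.0000
3 12 load 2.9388
4 16 source 3.0000
5 20 load 2.9913
6 24 source 3.0000
7 28 load 2.9988
8 32 source 3.0000
9 36 load 2.9998

Γ_L=-0.142857, Γ_S=-1.000000; launch V₁=3·200/200=3.000000
k=0 src: V=3.0000
k=1 load: inc=3.000000, refl=3.000000·-0.142857=-0.4286; V=0.000000+3.000000+-0.428571=2.5714
k=2 src: inc=-0.428571, refl=-0.428571·-1.000000=0.4286; V=3.000000+-0.428571+0.428571=3.0000
k=3 load: inc=0.428571, refl=0.428571·-0.142857=-0.0612; V=2.571429+0.428571+-0.061224=2.9388
k=4 src: inc=-0.061224, refl=-0.061224·-1.000000=0.0612; V=3.000000+-0.061224+0.061224=3.0000
k=5 load: inc=0.061224, refl=0.061224·-0.142857=-0.0087; V=2.938776+0.061224+-0.008746=2.9913
k=6 src: inc=-0.008746, refl=-0.008746·-1.000000=0.0087; V=3.000000+-0.008746+0.008746=3.0000
k=7 load: inc=0.008746, refl=0.008746·-0.142857=-0.0012; V=2.991254+0.008746+-0.001249=2.9988
k=8 src: inc=-0.001249, refl=-0.001249·-1.000000=0.0012; V=3.000000+-0.001249+0.001249=3.0000
k=9 load: inc=0.001249, refl=0.001249·-0.142857=-0.0002; V=2.998751+0.001249+-0.000178=2.9998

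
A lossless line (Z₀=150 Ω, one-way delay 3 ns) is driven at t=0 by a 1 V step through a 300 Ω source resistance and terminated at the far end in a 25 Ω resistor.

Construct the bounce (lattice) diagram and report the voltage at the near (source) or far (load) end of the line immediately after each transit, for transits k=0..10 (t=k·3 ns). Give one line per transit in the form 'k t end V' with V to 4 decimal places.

0 0 source 0.3333
1 3 load 0.0952
2 6 source 0.0159
3 9 load 0.0726
4 12 source 0.0915
5 15 load 0.0780
6 18 source 0.0735
7 21 load 0.0767
8 24 source 0.0777
9 27 load 0.0770
10 30 source 0.0767

Γ_L=-0.714286, Γ_S=0.333333; launch V₁=1·150/450=0.333333
k=0 src: V=0.3333
k=1 load: inc=0.333333, refl=0.333333·-0.714286=-0.2381; V=0.000000+0.333333+-0.238095=0.0952
k=2 src: inc=-0.238095, refl=-0.238095·0.333333=-0.0794; V=0.333333+-0.238095+-0.079365=0.0159
k=3 load: inc=-0.079365, refl=-0.079365·-0.714286=0.0567; V=0.095238+-0.079365+0.056689=0.0726
k=4 src: inc=0.056689, refl=0.056689·0.333333=0.0189; V=0.015873+0.056689+0.018896=0.0915
k=5 load: inc=0.018896, refl=0.018896·-0.714286=-0.0135; V=0.072562+0.018896+-0.013497=0.0780
k=6 src: inc=-0.013497, refl=-0.013497·0.333333=-0.0045; V=0.091459+-0.013497+-0.004499=0.0735
k=7 load: inc=-0.004499, refl=-0.004499·-0.714286=0.0032; V=0.077961+-0.004499+0.003214=0.0767
k=8 src: inc=0.003214, refl=0.003214·0.333333=0.0011; V=0.073462+0.003214+0.001071=0.0777
k=9 load: inc=0.001071, refl=0.001071·-0.714286=-0.0008; V=0.076676+0.001071+-0.000765=0.0770
k=10 src: inc=-0.000765, refl=-0.000765·0.333333=-0.0003; V=0.077747+-0.000765+-0.000255=0.0767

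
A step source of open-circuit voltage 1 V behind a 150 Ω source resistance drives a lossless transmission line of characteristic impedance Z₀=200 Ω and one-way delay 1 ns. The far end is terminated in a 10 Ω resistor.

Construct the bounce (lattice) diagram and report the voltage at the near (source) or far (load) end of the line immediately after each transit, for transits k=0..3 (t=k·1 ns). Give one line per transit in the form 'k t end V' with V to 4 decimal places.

Γ_L=-0.904762, Γ_S=-0.142857; launch V₁=1·200/350=0.571429
k=0 src: V=0.5714
k=1 load: inc=0.571429, refl=0.571429·-0.904762=-0.5170; V=0.000000+0.571429+-0.517007=0.0544
k=2 src: inc=-0.517007, refl=-0.517007·-0.142857=0.0739; V=0.571429+-0.517007+0.073858=0.1283
k=3 load: inc=0.073858, refl=0.073858·-0.904762=-0.0668; V=0.054422+0.073858+-0.066824=0.0615

0 0 source 0.5714
1 1 load 0.0544
2 2 source 0.1283
3 3 load 0.0615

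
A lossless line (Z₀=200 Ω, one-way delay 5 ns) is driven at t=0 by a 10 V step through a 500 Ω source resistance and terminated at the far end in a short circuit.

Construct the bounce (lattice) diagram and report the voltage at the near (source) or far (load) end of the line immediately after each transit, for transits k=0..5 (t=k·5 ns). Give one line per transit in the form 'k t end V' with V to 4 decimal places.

0 0 source 2.8571
1 5 load 0.0000
2 10 source -1.2245
3 15 load 0.0000
4 20 source 0.5248
5 25 load 0.0000

Γ_L=-1.000000, Γ_S=0.428571; launch V₁=10·200/700=2.857143
k=0 src: V=2.8571
k=1 load: inc=2.857143, refl=2.857143·-1.000000=-2.8571; V=0.000000+2.857143+-2.857143=0.0000
k=2 src: inc=-2.857143, refl=-2.857143·0.428571=-1.2245; V=2.857143+-2.857143+-1.224490=-1.2245
k=3 load: inc=-1.224490, refl=-1.224490·-1.000000=1.2245; V=0.000000+-1.224490+1.224490=0.0000
k=4 src: inc=1.224490, refl=1.224490·0.428571=0.5248; V=-1.224490+1.224490+0.524781=0.5248
k=5 load: inc=0.524781, refl=0.524781·-1.000000=-0.5248; V=0.000000+0.524781+-0.524781=0.0000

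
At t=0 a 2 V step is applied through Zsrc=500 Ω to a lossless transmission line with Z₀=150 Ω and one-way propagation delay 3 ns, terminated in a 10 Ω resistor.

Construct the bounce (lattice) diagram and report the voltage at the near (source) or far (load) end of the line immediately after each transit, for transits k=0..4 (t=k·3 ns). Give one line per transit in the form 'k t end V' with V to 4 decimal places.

0 0 source 0.4615
1 3 load 0.0577
2 6 source -0.1598
3 9 load 0.0305
4 12 source 0.1330

Γ_L=-0.875000, Γ_S=0.538462; launch V₁=2·150/650=0.461538
k=0 src: V=0.4615
k=1 load: inc=0.461538, refl=0.461538·-0.875000=-0.4038; V=0.000000+0.461538+-0.403846=0.0577
k=2 src: inc=-0.403846, refl=-0.403846·0.538462=-0.2175; V=0.461538+-0.403846+-0.217456=-0.1598
k=3 load: inc=-0.217456, refl=-0.217456·-0.875000=0.1903; V=0.057692+-0.217456+0.190274=0.0305
k=4 src: inc=0.190274, refl=0.190274·0.538462=0.1025; V=-0.159763+0.190274+0.102455=0.1330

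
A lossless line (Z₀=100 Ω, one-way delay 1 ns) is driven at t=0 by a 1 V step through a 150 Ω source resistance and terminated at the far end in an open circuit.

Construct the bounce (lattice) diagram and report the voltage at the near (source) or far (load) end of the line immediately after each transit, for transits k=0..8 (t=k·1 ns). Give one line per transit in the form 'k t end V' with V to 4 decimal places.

0 0 source 0.4000
1 1 load 0.8000
2 2 source 0.8800
3 3 load 0.9600
4 4 source 0.9760
5 5 load 0.9920
6 6 source 0.9952
7 7 load 0.9984
8 8 source 0.9990

Γ_L=1.000000, Γ_S=0.200000; launch V₁=1·100/250=0.400000
k=0 src: V=0.4000
k=1 load: inc=0.400000, refl=0.400000·1.000000=0.4000; V=0.000000+0.400000+0.400000=0.8000
k=2 src: inc=0.400000, refl=0.400000·0.200000=0.0800; V=0.400000+0.400000+0.080000=0.8800
k=3 load: inc=0.080000, refl=0.080000·1.000000=0.0800; V=0.800000+0.080000+0.080000=0.9600
k=4 src: inc=0.080000, refl=0.080000·0.200000=0.0160; V=0.880000+0.080000+0.016000=0.9760
k=5 load: inc=0.016000, refl=0.016000·1.000000=0.0160; V=0.960000+0.016000+0.016000=0.9920
k=6 src: inc=0.016000, refl=0.016000·0.200000=0.0032; V=0.976000+0.016000+0.003200=0.9952
k=7 load: inc=0.003200, refl=0.003200·1.000000=0.0032; V=0.992000+0.003200+0.003200=0.9984
k=8 src: inc=0.003200, refl=0.003200·0.200000=0.0006; V=0.995200+0.003200+0.000640=0.9990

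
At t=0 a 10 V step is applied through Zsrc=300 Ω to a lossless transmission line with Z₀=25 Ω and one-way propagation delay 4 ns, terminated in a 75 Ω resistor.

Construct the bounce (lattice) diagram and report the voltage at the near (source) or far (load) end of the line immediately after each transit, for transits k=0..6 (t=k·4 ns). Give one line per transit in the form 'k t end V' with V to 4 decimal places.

0 0 source 0.7692
1 4 load 1.1538
2 8 source 1.4793
3 12 load 1.6420
4 16 source 1.7797
5 20 load 1.8485
6 24 source 1.9068

Γ_L=0.500000, Γ_S=0.846154; launch V₁=10·25/325=0.769231
k=0 src: V=0.7692
k=1 load: inc=0.769231, refl=0.769231·0.500000=0.3846; V=0.000000+0.769231+0.384615=1.1538
k=2 src: inc=0.384615, refl=0.384615·0.846154=0.3254; V=0.769231+0.384615+0.325444=1.4793
k=3 load: inc=0.325444, refl=0.325444·0.500000=0.1627; V=1.153846+0.325444+0.162722=1.6420
k=4 src: inc=0.162722, refl=0.162722·0.846154=0.1377; V=1.479290+0.162722+0.137688=1.7797
k=5 load: inc=0.137688, refl=0.137688·0.500000=0.0688; V=1.642012+0.137688+0.068844=1.8485
k=6 src: inc=0.068844, refl=0.068844·0.846154=0.0583; V=1.779700+0.068844+0.058253=1.9068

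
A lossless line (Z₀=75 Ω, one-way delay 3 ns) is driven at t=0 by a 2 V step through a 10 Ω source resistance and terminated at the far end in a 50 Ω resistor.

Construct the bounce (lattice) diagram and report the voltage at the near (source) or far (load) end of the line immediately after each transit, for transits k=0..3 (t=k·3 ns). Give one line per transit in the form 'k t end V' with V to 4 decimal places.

0 0 source 1.7647
1 3 load 1.4118
2 6 source 1.6817
3 9 load 1.6277

Γ_L=-0.200000, Γ_S=-0.764706; launch V₁=2·75/85=1.764706
k=0 src: V=1.7647
k=1 load: inc=1.764706, refl=1.764706·-0.200000=-0.3529; V=0.000000+1.764706+-0.352941=1.4118
k=2 src: inc=-0.352941, refl=-0.352941·-0.764706=0.2699; V=1.764706+-0.352941+0.269896=1.6817
k=3 load: inc=0.269896, refl=0.269896·-0.200000=-0.0540; V=1.411765+0.269896+-0.053979=1.6277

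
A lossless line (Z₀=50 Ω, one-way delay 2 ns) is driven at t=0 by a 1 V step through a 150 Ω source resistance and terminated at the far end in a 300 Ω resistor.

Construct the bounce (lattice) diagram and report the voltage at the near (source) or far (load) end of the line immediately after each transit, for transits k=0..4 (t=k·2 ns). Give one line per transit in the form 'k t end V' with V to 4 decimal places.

Γ_L=0.714286, Γ_S=0.500000; launch V₁=1·50/200=0.250000
k=0 src: V=0.2500
k=1 load: inc=0.250000, refl=0.250000·0.714286=0.1786; V=0.000000+0.250000+0.178571=0.4286
k=2 src: inc=0.178571, refl=0.178571·0.500000=0.0893; V=0.250000+0.178571+0.089286=0.5179
k=3 load: inc=0.089286, refl=0.089286·0.714286=0.0638; V=0.428571+0.089286+0.063776=0.5816
k=4 src: inc=0.063776, refl=0.063776·0.500000=0.0319; V=0.517857+0.063776+0.031888=0.6135

0 0 source 0.2500
1 2 load 0.4286
2 4 source 0.5179
3 6 load 0.5816
4 8 source 0.6135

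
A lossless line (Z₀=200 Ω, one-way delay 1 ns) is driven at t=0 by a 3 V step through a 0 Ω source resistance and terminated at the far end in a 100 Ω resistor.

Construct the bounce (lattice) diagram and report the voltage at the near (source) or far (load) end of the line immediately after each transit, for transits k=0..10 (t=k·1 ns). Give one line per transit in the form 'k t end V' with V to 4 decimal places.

0 0 source 3.0000
1 1 load 2.0000
2 2 source 3.0000
3 3 load 2.6667
4 4 source 3.0000
5 5 load 2.8889
6 6 source 3.0000
7 7 load 2.9630
8 8 source 3.0000
9 9 load 2.9877
10 10 source 3.0000

Γ_L=-0.333333, Γ_S=-1.000000; launch V₁=3·200/200=3.000000
k=0 src: V=3.0000
k=1 load: inc=3.000000, refl=3.000000·-0.333333=-1.0000; V=0.000000+3.000000+-1.000000=2.0000
k=2 src: inc=-1.000000, refl=-1.000000·-1.000000=1.0000; V=3.000000+-1.000000+1.000000=3.0000
k=3 load: inc=1.000000, refl=1.000000·-0.333333=-0.3333; V=2.000000+1.000000+-0.333333=2.6667
k=4 src: inc=-0.333333, refl=-0.333333·-1.000000=0.3333; V=3.000000+-0.333333+0.333333=3.0000
k=5 load: inc=0.333333, refl=0.333333·-0.333333=-0.1111; V=2.666667+0.333333+-0.111111=2.8889
k=6 src: inc=-0.111111, refl=-0.111111·-1.000000=0.1111; V=3.000000+-0.111111+0.111111=3.0000
k=7 load: inc=0.111111, refl=0.111111·-0.333333=-0.0370; V=2.888889+0.111111+-0.037037=2.9630
k=8 src: inc=-0.037037, refl=-0.037037·-1.000000=0.0370; V=3.000000+-0.037037+0.037037=3.0000
k=9 load: inc=0.037037, refl=0.037037·-0.333333=-0.0123; V=2.962963+0.037037+-0.012346=2.9877
k=10 src: inc=-0.012346, refl=-0.012346·-1.000000=0.0123; V=3.000000+-0.012346+0.012346=3.0000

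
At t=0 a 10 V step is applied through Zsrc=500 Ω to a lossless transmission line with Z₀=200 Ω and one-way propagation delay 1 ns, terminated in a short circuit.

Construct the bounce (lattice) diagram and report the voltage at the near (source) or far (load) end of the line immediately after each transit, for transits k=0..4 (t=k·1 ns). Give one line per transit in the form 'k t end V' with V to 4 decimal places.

Γ_L=-1.000000, Γ_S=0.428571; launch V₁=10·200/700=2.857143
k=0 src: V=2.8571
k=1 load: inc=2.857143, refl=2.857143·-1.000000=-2.8571; V=0.000000+2.857143+-2.857143=0.0000
k=2 src: inc=-2.857143, refl=-2.857143·0.428571=-1.2245; V=2.857143+-2.857143+-1.224490=-1.2245
k=3 load: inc=-1.224490, refl=-1.224490·-1.000000=1.2245; V=0.000000+-1.224490+1.224490=0.0000
k=4 src: inc=1.224490, refl=1.224490·0.428571=0.5248; V=-1.224490+1.224490+0.524781=0.5248

0 0 source 2.8571
1 1 load 0.0000
2 2 source -1.2245
3 3 load 0.0000
4 4 source 0.5248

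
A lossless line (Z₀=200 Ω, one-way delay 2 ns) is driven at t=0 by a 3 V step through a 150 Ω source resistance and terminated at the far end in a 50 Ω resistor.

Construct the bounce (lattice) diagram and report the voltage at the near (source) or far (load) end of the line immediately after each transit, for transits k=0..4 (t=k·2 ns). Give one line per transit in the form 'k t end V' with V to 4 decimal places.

Γ_L=-0.600000, Γ_S=-0.142857; launch V₁=3·200/350=1.714286
k=0 src: V=1.7143
k=1 load: inc=1.714286, refl=1.714286·-0.600000=-1.0286; V=0.000000+1.714286+-1.028571=0.6857
k=2 src: inc=-1.028571, refl=-1.028571·-0.142857=0.1469; V=1.714286+-1.028571+0.146939=0.8327
k=3 load: inc=0.146939, refl=0.146939·-0.600000=-0.0882; V=0.685714+0.146939+-0.088163=0.7445
k=4 src: inc=-0.088163, refl=-0.088163·-0.142857=0.0126; V=0.832653+-0.088163+0.012595=0.7571

0 0 source 1.7143
1 2 load 0.6857
2 4 source 0.8327
3 6 load 0.7445
4 8 source 0.7571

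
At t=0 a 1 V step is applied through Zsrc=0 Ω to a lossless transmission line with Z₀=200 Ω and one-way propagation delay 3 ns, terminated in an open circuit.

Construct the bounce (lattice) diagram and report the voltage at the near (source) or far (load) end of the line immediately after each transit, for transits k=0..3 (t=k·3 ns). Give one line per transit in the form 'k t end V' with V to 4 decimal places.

Γ_L=1.000000, Γ_S=-1.000000; launch V₁=1·200/200=1.000000
k=0 src: V=1.0000
k=1 load: inc=1.000000, refl=1.000000·1.000000=1.0000; V=0.000000+1.000000+1.000000=2.0000
k=2 src: inc=1.000000, refl=1.000000·-1.000000=-1.0000; V=1.000000+1.000000+-1.000000=1.0000
k=3 load: inc=-1.000000, refl=-1.000000·1.000000=-1.0000; V=2.000000+-1.000000+-1.000000=0.0000

0 0 source 1.0000
1 3 load 2.0000
2 6 source 1.0000
3 9 load 0.0000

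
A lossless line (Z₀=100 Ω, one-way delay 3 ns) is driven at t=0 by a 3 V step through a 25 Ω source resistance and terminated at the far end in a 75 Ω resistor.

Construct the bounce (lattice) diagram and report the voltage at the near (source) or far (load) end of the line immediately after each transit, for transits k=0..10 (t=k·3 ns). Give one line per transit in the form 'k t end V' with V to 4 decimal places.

Γ_L=-0.142857, Γ_S=-0.600000; launch V₁=3·100/125=2.400000
k=0 src: V=2.4000
k=1 load: inc=2.400000, refl=2.400000·-0.142857=-0.3429; V=0.000000+2.400000+-0.342857=2.0571
k=2 src: inc=-0.342857, refl=-0.342857·-0.600000=0.2057; V=2.400000+-0.342857+0.205714=2.2629
k=3 load: inc=0.205714, refl=0.205714·-0.142857=-0.0294; V=2.057143+0.205714+-0.029388=2.2335
k=4 src: inc=-0.029388, refl=-0.029388·-0.600000=0.0176; V=2.262857+-0.029388+0.017633=2.2511
k=5 load: inc=0.017633, refl=0.017633·-0.142857=-0.0025; V=2.233469+0.017633+-0.002519=2.2486
k=6 src: inc=-0.002519, refl=-0.002519·-0.600000=0.0015; V=2.251102+-0.002519+0.001511=2.2501
k=7 load: inc=0.001511, refl=0.001511·-0.142857=-0.0002; V=2.248583+0.001511+-0.000216=2.2499
k=8 src: inc=-0.000216, refl=-0.000216·-0.600000=0.0001; V=2.250094+-0.000216+0.000130=2.2500
k=9 load: inc=0.000130, refl=0.000130·-0.142857=-0.0000; V=2.249879+0.000130+-0.000019=2.2500
k=10 src: inc=-0.000019, refl=-0.000019·-0.600000=0.0000; V=2.250008+-0.000019+0.000011=2.2500

0 0 source 2.4000
1 3 load 2.0571
2 6 source 2.2629
3 9 load 2.2335
4 12 source 2.2511
5 15 load 2.2486
6 18 source 2.2501
7 21 load 2.2499
8 24 source 2.2500
9 27 load 2.2500
10 30 source 2.2500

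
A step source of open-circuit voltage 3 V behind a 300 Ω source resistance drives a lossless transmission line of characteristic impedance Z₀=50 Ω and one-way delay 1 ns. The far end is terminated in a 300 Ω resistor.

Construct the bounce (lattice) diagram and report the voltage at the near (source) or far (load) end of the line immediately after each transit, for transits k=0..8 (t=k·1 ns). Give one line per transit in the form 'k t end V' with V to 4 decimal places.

0 0 source 0.4286
1 1 load 0.7347
2 2 source 0.9534
3 3 load 1.1095
4 4 source 1.2211
5 5 load 1.3008
6 6 source 1.3577
7 7 load 1.3984
8 8 source 1.4274

Γ_L=0.714286, Γ_S=0.714286; launch V₁=3·50/350=0.428571
k=0 src: V=0.4286
k=1 load: inc=0.428571, refl=0.428571·0.714286=0.3061; V=0.000000+0.428571+0.306122=0.7347
k=2 src: inc=0.306122, refl=0.306122·0.714286=0.2187; V=0.428571+0.306122+0.218659=0.9534
k=3 load: inc=0.218659, refl=0.218659·0.714286=0.1562; V=0.734694+0.218659+0.156185=1.1095
k=4 src: inc=0.156185, refl=0.156185·0.714286=0.1116; V=0.953353+0.156185+0.111561=1.2211
k=5 load: inc=0.111561, refl=0.111561·0.714286=0.0797; V=1.109538+0.111561+0.079686=1.3008
k=6 src: inc=0.079686, refl=0.079686·0.714286=0.0569; V=1.221098+0.079686+0.056919=1.3577
k=7 load: inc=0.056919, refl=0.056919·0.714286=0.0407; V=1.300785+0.056919+0.040656=1.3984
k=8 src: inc=0.040656, refl=0.040656·0.714286=0.0290; V=1.357703+0.040656+0.029040=1.4274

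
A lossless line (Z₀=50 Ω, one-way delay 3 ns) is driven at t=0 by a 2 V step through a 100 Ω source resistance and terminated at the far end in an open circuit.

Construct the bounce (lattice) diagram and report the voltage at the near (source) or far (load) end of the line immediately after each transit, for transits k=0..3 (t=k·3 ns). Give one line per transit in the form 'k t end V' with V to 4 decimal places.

0 0 source 0.6667
1 3 load 1.3333
2 6 source 1.5556
3 9 load 1.7778

Γ_L=1.000000, Γ_S=0.333333; launch V₁=2·50/150=0.666667
k=0 src: V=0.6667
k=1 load: inc=0.666667, refl=0.666667·1.000000=0.6667; V=0.000000+0.666667+0.666667=1.3333
k=2 src: inc=0.666667, refl=0.666667·0.333333=0.2222; V=0.666667+0.666667+0.222222=1.5556
k=3 load: inc=0.222222, refl=0.222222·1.000000=0.2222; V=1.333333+0.222222+0.222222=1.7778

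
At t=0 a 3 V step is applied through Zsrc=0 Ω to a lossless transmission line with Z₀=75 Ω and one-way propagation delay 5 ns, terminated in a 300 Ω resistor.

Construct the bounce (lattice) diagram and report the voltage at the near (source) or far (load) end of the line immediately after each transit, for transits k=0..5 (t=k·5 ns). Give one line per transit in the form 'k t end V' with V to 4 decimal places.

0 0 source 3.0000
1 5 load 4.8000
2 10 source 3.0000
3 15 load 1.9200
4 20 source 3.0000
5 25 load 3.6480

Γ_L=0.600000, Γ_S=-1.000000; launch V₁=3·75/75=3.000000
k=0 src: V=3.0000
k=1 load: inc=3.000000, refl=3.000000·0.600000=1.8000; V=0.000000+3.000000+1.800000=4.8000
k=2 src: inc=1.800000, refl=1.800000·-1.000000=-1.8000; V=3.000000+1.800000+-1.800000=3.0000
k=3 load: inc=-1.800000, refl=-1.800000·0.600000=-1.0800; V=4.800000+-1.800000+-1.080000=1.9200
k=4 src: inc=-1.080000, refl=-1.080000·-1.000000=1.0800; V=3.000000+-1.080000+1.080000=3.0000
k=5 load: inc=1.080000, refl=1.080000·0.600000=0.6480; V=1.920000+1.080000+0.648000=3.6480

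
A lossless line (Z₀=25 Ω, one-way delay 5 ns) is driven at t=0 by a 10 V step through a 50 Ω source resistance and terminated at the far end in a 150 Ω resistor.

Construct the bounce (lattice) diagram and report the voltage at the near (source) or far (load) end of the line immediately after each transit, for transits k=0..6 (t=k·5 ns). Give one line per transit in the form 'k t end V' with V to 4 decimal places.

0 0 source 3.3333
1 5 load 5.7143
2 10 source 6.5079
3 15 load 7.0748
4 20 source 7.2638
5 25 load 7.3988
6 30 source 7.4438

Γ_L=0.714286, Γ_S=0.333333; launch V₁=10·25/75=3.333333
k=0 src: V=3.3333
k=1 load: inc=3.333333, refl=3.333333·0.714286=2.3810; V=0.000000+3.333333+2.380952=5.7143
k=2 src: inc=2.380952, refl=2.380952·0.333333=0.7937; V=3.333333+2.380952+0.793651=6.5079
k=3 load: inc=0.793651, refl=0.793651·0.714286=0.5669; V=5.714286+0.793651+0.566893=7.0748
k=4 src: inc=0.566893, refl=0.566893·0.333333=0.1890; V=6.507937+0.566893+0.188964=7.2638
k=5 load: inc=0.188964, refl=0.188964·0.714286=0.1350; V=7.074830+0.188964+0.134975=7.3988
k=6 src: inc=0.134975, refl=0.134975·0.333333=0.0450; V=7.263794+0.134975+0.044992=7.4438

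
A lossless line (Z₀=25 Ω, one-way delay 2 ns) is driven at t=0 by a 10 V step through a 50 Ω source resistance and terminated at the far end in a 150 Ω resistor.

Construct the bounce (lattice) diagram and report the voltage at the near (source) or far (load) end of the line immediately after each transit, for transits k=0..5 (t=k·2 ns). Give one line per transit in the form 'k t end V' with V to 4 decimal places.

0 0 source 3.3333
1 2 load 5.7143
2 4 source 6.5079
3 6 load 7.0748
4 8 source 7.2638
5 10 load 7.3988

Γ_L=0.714286, Γ_S=0.333333; launch V₁=10·25/75=3.333333
k=0 src: V=3.3333
k=1 load: inc=3.333333, refl=3.333333·0.714286=2.3810; V=0.000000+3.333333+2.380952=5.7143
k=2 src: inc=2.380952, refl=2.380952·0.333333=0.7937; V=3.333333+2.380952+0.793651=6.5079
k=3 load: inc=0.793651, refl=0.793651·0.714286=0.5669; V=5.714286+0.793651+0.566893=7.0748
k=4 src: inc=0.566893, refl=0.566893·0.333333=0.1890; V=6.507937+0.566893+0.188964=7.2638
k=5 load: inc=0.188964, refl=0.188964·0.714286=0.1350; V=7.074830+0.188964+0.134975=7.3988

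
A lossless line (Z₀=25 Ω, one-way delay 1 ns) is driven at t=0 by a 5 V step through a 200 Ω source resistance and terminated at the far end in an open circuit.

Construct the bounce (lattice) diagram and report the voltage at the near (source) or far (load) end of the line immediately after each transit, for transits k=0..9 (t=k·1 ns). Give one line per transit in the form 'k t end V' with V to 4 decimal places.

0 0 source 0.5556
1 1 load 1.1111
2 2 source 1.5432
3 3 load 1.9753
4 4 source 2.3114
5 5 load 2.6475
6 6 source 2.9089
7 7 load 3.1702
8 8 source 3.3736
9 9 load 3.5769

Γ_L=1.000000, Γ_S=0.777778; launch V₁=5·25/225=0.555556
k=0 src: V=0.5556
k=1 load: inc=0.555556, refl=0.555556·1.000000=0.5556; V=0.000000+0.555556+0.555556=1.1111
k=2 src: inc=0.555556, refl=0.555556·0.777778=0.4321; V=0.555556+0.555556+0.432099=1.5432
k=3 load: inc=0.432099, refl=0.432099·1.000000=0.4321; V=1.111111+0.432099+0.432099=1.9753
k=4 src: inc=0.432099, refl=0.432099·0.777778=0.3361; V=1.543210+0.432099+0.336077=2.3114
k=5 load: inc=0.336077, refl=0.336077·1.000000=0.3361; V=1.975309+0.336077+0.336077=2.6475
k=6 src: inc=0.336077, refl=0.336077·0.777778=0.2614; V=2.311385+0.336077+0.261393=2.9089
k=7 load: inc=0.261393, refl=0.261393·1.000000=0.2614; V=2.647462+0.261393+0.261393=3.1702
k=8 src: inc=0.261393, refl=0.261393·0.777778=0.2033; V=2.908855+0.261393+0.203306=3.3736
k=9 load: inc=0.203306, refl=0.203306·1.000000=0.2033; V=3.170248+0.203306+0.203306=3.5769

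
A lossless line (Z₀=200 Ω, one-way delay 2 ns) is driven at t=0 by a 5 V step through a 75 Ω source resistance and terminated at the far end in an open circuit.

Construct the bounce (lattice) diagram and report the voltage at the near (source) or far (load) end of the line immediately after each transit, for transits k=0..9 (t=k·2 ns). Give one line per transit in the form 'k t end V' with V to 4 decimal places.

Γ_L=1.000000, Γ_S=-0.454545; launch V₁=5·200/275=3.636364
k=0 src: V=3.6364
k=1 load: inc=3.636364, refl=3.636364·1.000000=3.6364; V=0.000000+3.636364+3.636364=7.2727
k=2 src: inc=3.636364, refl=3.636364·-0.454545=-1.6529; V=3.636364+3.636364+-1.652893=5.6198
k=3 load: inc=-1.652893, refl=-1.652893·1.000000=-1.6529; V=7.272727+-1.652893+-1.652893=3.9669
k=4 src: inc=-1.652893, refl=-1.652893·-0.454545=0.7513; V=5.619835+-1.652893+0.751315=4.7183
k=5 load: inc=0.751315, refl=0.751315·1.000000=0.7513; V=3.966942+0.751315+0.751315=5.4696
k=6 src: inc=0.751315, refl=0.751315·-0.454545=-0.3415; V=4.718257+0.751315+-0.341507=5.1281
k=7 load: inc=-0.341507, refl=-0.341507·1.000000=-0.3415; V=5.469572+-0.341507+-0.341507=4.7866
k=8 src: inc=-0.341507, refl=-0.341507·-0.454545=0.1552; V=5.128065+-0.341507+0.155230=4.9418
k=9 load: inc=0.155230, refl=0.155230·1.000000=0.1552; V=4.786558+0.155230+0.155230=5.0970

0 0 source 3.6364
1 2 load 7.2727
2 4 source 5.6198
3 6 load 3.9669
4 8 source 4.7183
5 10 load 5.4696
6 12 source 5.1281
7 14 load 4.7866
8 16 source 4.9418
9 18 load 5.0970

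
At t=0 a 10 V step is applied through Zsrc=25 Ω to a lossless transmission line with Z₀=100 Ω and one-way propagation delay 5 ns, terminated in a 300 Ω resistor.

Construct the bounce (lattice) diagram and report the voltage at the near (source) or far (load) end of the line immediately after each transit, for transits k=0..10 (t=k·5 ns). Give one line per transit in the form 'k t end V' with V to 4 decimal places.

Γ_L=0.500000, Γ_S=-0.600000; launch V₁=10·100/125=8.000000
k=0 src: V=8.0000
k=1 load: inc=8.000000, refl=8.000000·0.500000=4.0000; V=0.000000+8.000000+4.000000=12.0000
k=2 src: inc=4.000000, refl=4.000000·-0.600000=-2.4000; V=8.000000+4.000000+-2.400000=9.6000
k=3 load: inc=-2.400000, refl=-2.400000·0.500000=-1.2000; V=12.000000+-2.400000+-1.200000=8.4000
k=4 src: inc=-1.200000, refl=-1.200000·-0.600000=0.7200; V=9.600000+-1.200000+0.720000=9.1200
k=5 load: inc=0.720000, refl=0.720000·0.500000=0.3600; V=8.400000+0.720000+0.360000=9.4800
k=6 src: inc=0.360000, refl=0.360000·-0.600000=-0.2160; V=9.120000+0.360000+-0.216000=9.2640
k=7 load: inc=-0.216000, refl=-0.216000·0.500000=-0.1080; V=9.480000+-0.216000+-0.108000=9.1560
k=8 src: inc=-0.108000, refl=-0.108000·-0.600000=0.0648; V=9.264000+-0.108000+0.064800=9.2208
k=9 load: inc=0.064800, refl=0.064800·0.500000=0.0324; V=9.156000+0.064800+0.032400=9.2532
k=10 src: inc=0.032400, refl=0.032400·-0.600000=-0.0194; V=9.220800+0.032400+-0.019440=9.2338

0 0 source 8.0000
1 5 load 12.0000
2 10 source 9.6000
3 15 load 8.4000
4 20 source 9.1200
5 25 load 9.4800
6 30 source 9.2640
7 35 load 9.1560
8 40 source 9.2208
9 45 load 9.2532
10 50 source 9.2338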